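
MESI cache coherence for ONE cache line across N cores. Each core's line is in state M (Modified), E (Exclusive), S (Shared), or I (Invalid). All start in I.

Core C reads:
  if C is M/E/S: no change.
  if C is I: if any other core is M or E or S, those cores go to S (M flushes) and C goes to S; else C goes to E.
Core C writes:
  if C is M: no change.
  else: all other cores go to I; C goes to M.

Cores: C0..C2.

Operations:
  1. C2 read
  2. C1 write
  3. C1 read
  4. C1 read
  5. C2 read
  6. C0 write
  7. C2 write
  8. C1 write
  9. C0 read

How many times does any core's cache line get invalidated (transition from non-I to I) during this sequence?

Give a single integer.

Answer: 5

Derivation:
Op 1: C2 read [C2 read from I: no other sharers -> C2=E (exclusive)] -> [I,I,E] (invalidations this op: 0; running total: 0)
Op 2: C1 write [C1 write: invalidate ['C2=E'] -> C1=M] -> [I,M,I] (invalidations this op: 1; running total: 1)
Op 3: C1 read [C1 read: already in M, no change] -> [I,M,I] (invalidations this op: 0; running total: 1)
Op 4: C1 read [C1 read: already in M, no change] -> [I,M,I] (invalidations this op: 0; running total: 1)
Op 5: C2 read [C2 read from I: others=['C1=M'] -> C2=S, others downsized to S] -> [I,S,S] (invalidations this op: 0; running total: 1)
Op 6: C0 write [C0 write: invalidate ['C1=S', 'C2=S'] -> C0=M] -> [M,I,I] (invalidations this op: 2; running total: 3)
Op 7: C2 write [C2 write: invalidate ['C0=M'] -> C2=M] -> [I,I,M] (invalidations this op: 1; running total: 4)
Op 8: C1 write [C1 write: invalidate ['C2=M'] -> C1=M] -> [I,M,I] (invalidations this op: 1; running total: 5)
Op 9: C0 read [C0 read from I: others=['C1=M'] -> C0=S, others downsized to S] -> [S,S,I] (invalidations this op: 0; running total: 5)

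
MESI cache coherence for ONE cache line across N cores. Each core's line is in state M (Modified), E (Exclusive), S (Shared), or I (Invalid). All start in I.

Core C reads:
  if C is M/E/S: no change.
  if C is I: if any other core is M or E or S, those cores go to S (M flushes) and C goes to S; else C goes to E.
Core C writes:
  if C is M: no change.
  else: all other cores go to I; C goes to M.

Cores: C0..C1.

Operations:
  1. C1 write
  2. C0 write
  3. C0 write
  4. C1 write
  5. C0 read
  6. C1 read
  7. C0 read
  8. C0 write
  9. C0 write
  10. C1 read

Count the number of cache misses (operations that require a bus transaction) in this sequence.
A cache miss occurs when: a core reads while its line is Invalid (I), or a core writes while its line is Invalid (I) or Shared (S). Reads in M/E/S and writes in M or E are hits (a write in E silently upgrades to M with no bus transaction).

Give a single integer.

Answer: 6

Derivation:
Op 1: C1 write [C1 write: invalidate none -> C1=M] -> [I,M] [MISS #1: write from I]
Op 2: C0 write [C0 write: invalidate ['C1=M'] -> C0=M] -> [M,I] [MISS #2: write from I]
Op 3: C0 write [C0 write: already M (modified), no change] -> [M,I] [hit: write from M]
Op 4: C1 write [C1 write: invalidate ['C0=M'] -> C1=M] -> [I,M] [MISS #3: write from I]
Op 5: C0 read [C0 read from I: others=['C1=M'] -> C0=S, others downsized to S] -> [S,S] [MISS #4: read from I]
Op 6: C1 read [C1 read: already in S, no change] -> [S,S] [hit: read from S]
Op 7: C0 read [C0 read: already in S, no change] -> [S,S] [hit: read from S]
Op 8: C0 write [C0 write: invalidate ['C1=S'] -> C0=M] -> [M,I] [MISS #5: write from S]
Op 9: C0 write [C0 write: already M (modified), no change] -> [M,I] [hit: write from M]
Op 10: C1 read [C1 read from I: others=['C0=M'] -> C1=S, others downsized to S] -> [S,S] [MISS #6: read from I]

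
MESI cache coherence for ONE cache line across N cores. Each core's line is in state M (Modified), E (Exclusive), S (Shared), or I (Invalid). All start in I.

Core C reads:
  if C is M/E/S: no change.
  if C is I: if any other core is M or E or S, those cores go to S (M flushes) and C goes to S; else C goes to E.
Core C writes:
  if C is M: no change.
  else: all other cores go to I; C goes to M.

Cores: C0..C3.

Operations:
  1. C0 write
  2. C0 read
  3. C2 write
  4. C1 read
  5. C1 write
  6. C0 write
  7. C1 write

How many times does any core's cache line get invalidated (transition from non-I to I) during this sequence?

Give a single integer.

Answer: 4

Derivation:
Op 1: C0 write [C0 write: invalidate none -> C0=M] -> [M,I,I,I] (invalidations this op: 0; running total: 0)
Op 2: C0 read [C0 read: already in M, no change] -> [M,I,I,I] (invalidations this op: 0; running total: 0)
Op 3: C2 write [C2 write: invalidate ['C0=M'] -> C2=M] -> [I,I,M,I] (invalidations this op: 1; running total: 1)
Op 4: C1 read [C1 read from I: others=['C2=M'] -> C1=S, others downsized to S] -> [I,S,S,I] (invalidations this op: 0; running total: 1)
Op 5: C1 write [C1 write: invalidate ['C2=S'] -> C1=M] -> [I,M,I,I] (invalidations this op: 1; running total: 2)
Op 6: C0 write [C0 write: invalidate ['C1=M'] -> C0=M] -> [M,I,I,I] (invalidations this op: 1; running total: 3)
Op 7: C1 write [C1 write: invalidate ['C0=M'] -> C1=M] -> [I,M,I,I] (invalidations this op: 1; running total: 4)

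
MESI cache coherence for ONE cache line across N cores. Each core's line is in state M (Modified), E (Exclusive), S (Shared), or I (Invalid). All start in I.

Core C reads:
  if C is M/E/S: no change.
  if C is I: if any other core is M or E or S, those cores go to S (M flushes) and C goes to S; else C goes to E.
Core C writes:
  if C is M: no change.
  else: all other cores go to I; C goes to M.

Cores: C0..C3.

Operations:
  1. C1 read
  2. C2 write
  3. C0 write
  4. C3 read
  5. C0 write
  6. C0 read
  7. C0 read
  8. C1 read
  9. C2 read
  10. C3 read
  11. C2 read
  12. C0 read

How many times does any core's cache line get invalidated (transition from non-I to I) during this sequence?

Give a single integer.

Op 1: C1 read [C1 read from I: no other sharers -> C1=E (exclusive)] -> [I,E,I,I] (invalidations this op: 0; running total: 0)
Op 2: C2 write [C2 write: invalidate ['C1=E'] -> C2=M] -> [I,I,M,I] (invalidations this op: 1; running total: 1)
Op 3: C0 write [C0 write: invalidate ['C2=M'] -> C0=M] -> [M,I,I,I] (invalidations this op: 1; running total: 2)
Op 4: C3 read [C3 read from I: others=['C0=M'] -> C3=S, others downsized to S] -> [S,I,I,S] (invalidations this op: 0; running total: 2)
Op 5: C0 write [C0 write: invalidate ['C3=S'] -> C0=M] -> [M,I,I,I] (invalidations this op: 1; running total: 3)
Op 6: C0 read [C0 read: already in M, no change] -> [M,I,I,I] (invalidations this op: 0; running total: 3)
Op 7: C0 read [C0 read: already in M, no change] -> [M,I,I,I] (invalidations this op: 0; running total: 3)
Op 8: C1 read [C1 read from I: others=['C0=M'] -> C1=S, others downsized to S] -> [S,S,I,I] (invalidations this op: 0; running total: 3)
Op 9: C2 read [C2 read from I: others=['C0=S', 'C1=S'] -> C2=S, others downsized to S] -> [S,S,S,I] (invalidations this op: 0; running total: 3)
Op 10: C3 read [C3 read from I: others=['C0=S', 'C1=S', 'C2=S'] -> C3=S, others downsized to S] -> [S,S,S,S] (invalidations this op: 0; running total: 3)
Op 11: C2 read [C2 read: already in S, no change] -> [S,S,S,S] (invalidations this op: 0; running total: 3)
Op 12: C0 read [C0 read: already in S, no change] -> [S,S,S,S] (invalidations this op: 0; running total: 3)

Answer: 3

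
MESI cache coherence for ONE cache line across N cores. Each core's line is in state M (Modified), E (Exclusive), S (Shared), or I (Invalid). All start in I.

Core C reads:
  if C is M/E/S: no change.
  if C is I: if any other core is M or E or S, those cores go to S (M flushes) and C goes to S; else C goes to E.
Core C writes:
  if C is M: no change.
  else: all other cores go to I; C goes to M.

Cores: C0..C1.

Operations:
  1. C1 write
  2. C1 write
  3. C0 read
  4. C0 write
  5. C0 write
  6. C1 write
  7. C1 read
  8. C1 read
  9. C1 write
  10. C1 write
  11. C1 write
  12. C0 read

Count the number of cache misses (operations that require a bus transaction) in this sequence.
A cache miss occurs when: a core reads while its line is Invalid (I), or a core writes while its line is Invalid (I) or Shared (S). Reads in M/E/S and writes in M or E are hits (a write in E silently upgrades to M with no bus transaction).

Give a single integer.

Answer: 5

Derivation:
Op 1: C1 write [C1 write: invalidate none -> C1=M] -> [I,M] [MISS #1: write from I]
Op 2: C1 write [C1 write: already M (modified), no change] -> [I,M] [hit: write from M]
Op 3: C0 read [C0 read from I: others=['C1=M'] -> C0=S, others downsized to S] -> [S,S] [MISS #2: read from I]
Op 4: C0 write [C0 write: invalidate ['C1=S'] -> C0=M] -> [M,I] [MISS #3: write from S]
Op 5: C0 write [C0 write: already M (modified), no change] -> [M,I] [hit: write from M]
Op 6: C1 write [C1 write: invalidate ['C0=M'] -> C1=M] -> [I,M] [MISS #4: write from I]
Op 7: C1 read [C1 read: already in M, no change] -> [I,M] [hit: read from M]
Op 8: C1 read [C1 read: already in M, no change] -> [I,M] [hit: read from M]
Op 9: C1 write [C1 write: already M (modified), no change] -> [I,M] [hit: write from M]
Op 10: C1 write [C1 write: already M (modified), no change] -> [I,M] [hit: write from M]
Op 11: C1 write [C1 write: already M (modified), no change] -> [I,M] [hit: write from M]
Op 12: C0 read [C0 read from I: others=['C1=M'] -> C0=S, others downsized to S] -> [S,S] [MISS #5: read from I]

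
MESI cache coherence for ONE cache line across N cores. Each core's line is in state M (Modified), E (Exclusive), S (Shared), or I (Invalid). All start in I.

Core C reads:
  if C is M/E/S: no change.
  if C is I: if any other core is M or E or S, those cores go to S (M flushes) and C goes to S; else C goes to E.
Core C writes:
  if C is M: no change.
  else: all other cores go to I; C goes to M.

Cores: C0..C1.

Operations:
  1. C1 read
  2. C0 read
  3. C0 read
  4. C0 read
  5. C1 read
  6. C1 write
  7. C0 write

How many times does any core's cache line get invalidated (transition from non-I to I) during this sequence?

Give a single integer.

Op 1: C1 read [C1 read from I: no other sharers -> C1=E (exclusive)] -> [I,E] (invalidations this op: 0; running total: 0)
Op 2: C0 read [C0 read from I: others=['C1=E'] -> C0=S, others downsized to S] -> [S,S] (invalidations this op: 0; running total: 0)
Op 3: C0 read [C0 read: already in S, no change] -> [S,S] (invalidations this op: 0; running total: 0)
Op 4: C0 read [C0 read: already in S, no change] -> [S,S] (invalidations this op: 0; running total: 0)
Op 5: C1 read [C1 read: already in S, no change] -> [S,S] (invalidations this op: 0; running total: 0)
Op 6: C1 write [C1 write: invalidate ['C0=S'] -> C1=M] -> [I,M] (invalidations this op: 1; running total: 1)
Op 7: C0 write [C0 write: invalidate ['C1=M'] -> C0=M] -> [M,I] (invalidations this op: 1; running total: 2)

Answer: 2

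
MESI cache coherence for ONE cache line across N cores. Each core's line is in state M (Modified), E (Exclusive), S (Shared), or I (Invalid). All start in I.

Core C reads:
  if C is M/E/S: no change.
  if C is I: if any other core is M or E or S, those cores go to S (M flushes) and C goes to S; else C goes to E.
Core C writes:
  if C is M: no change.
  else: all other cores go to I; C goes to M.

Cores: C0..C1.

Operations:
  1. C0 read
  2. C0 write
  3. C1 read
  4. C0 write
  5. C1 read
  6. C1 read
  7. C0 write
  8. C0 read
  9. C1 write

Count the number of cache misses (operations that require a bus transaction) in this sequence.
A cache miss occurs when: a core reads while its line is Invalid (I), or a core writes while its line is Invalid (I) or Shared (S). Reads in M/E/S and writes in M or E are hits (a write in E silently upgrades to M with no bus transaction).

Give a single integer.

Answer: 6

Derivation:
Op 1: C0 read [C0 read from I: no other sharers -> C0=E (exclusive)] -> [E,I] [MISS #1: read from I]
Op 2: C0 write [C0 write: invalidate none -> C0=M] -> [M,I] [hit: write from E is a silent E->M upgrade, no bus transaction]
Op 3: C1 read [C1 read from I: others=['C0=M'] -> C1=S, others downsized to S] -> [S,S] [MISS #2: read from I]
Op 4: C0 write [C0 write: invalidate ['C1=S'] -> C0=M] -> [M,I] [MISS #3: write from S]
Op 5: C1 read [C1 read from I: others=['C0=M'] -> C1=S, others downsized to S] -> [S,S] [MISS #4: read from I]
Op 6: C1 read [C1 read: already in S, no change] -> [S,S] [hit: read from S]
Op 7: C0 write [C0 write: invalidate ['C1=S'] -> C0=M] -> [M,I] [MISS #5: write from S]
Op 8: C0 read [C0 read: already in M, no change] -> [M,I] [hit: read from M]
Op 9: C1 write [C1 write: invalidate ['C0=M'] -> C1=M] -> [I,M] [MISS #6: write from I]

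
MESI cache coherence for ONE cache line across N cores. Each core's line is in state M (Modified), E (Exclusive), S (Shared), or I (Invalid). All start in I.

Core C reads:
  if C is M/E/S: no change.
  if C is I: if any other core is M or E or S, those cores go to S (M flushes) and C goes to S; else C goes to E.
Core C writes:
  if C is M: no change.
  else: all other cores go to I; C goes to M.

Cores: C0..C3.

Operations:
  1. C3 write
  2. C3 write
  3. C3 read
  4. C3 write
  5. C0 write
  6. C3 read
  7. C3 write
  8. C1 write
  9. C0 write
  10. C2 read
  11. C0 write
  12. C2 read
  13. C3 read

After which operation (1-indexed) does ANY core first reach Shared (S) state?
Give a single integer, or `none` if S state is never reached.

Op 1: C3 write [C3 write: invalidate none -> C3=M] -> [I,I,I,M]
Op 2: C3 write [C3 write: already M (modified), no change] -> [I,I,I,M]
Op 3: C3 read [C3 read: already in M, no change] -> [I,I,I,M]
Op 4: C3 write [C3 write: already M (modified), no change] -> [I,I,I,M]
Op 5: C0 write [C0 write: invalidate ['C3=M'] -> C0=M] -> [M,I,I,I]
Op 6: C3 read [C3 read from I: others=['C0=M'] -> C3=S, others downsized to S] -> [S,I,I,S]
  -> First S state at op 6; remaining ops need not be traced.

Answer: 6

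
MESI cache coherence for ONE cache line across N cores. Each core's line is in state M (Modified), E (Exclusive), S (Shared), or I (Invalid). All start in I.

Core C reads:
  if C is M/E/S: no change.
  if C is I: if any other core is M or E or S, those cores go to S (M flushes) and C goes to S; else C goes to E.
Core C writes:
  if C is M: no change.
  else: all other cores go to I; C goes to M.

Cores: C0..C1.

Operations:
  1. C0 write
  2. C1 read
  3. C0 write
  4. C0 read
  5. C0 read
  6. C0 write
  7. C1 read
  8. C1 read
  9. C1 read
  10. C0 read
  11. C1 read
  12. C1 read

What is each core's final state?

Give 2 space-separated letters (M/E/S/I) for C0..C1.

Answer: S S

Derivation:
Op 1: C0 write [C0 write: invalidate none -> C0=M] -> [M,I]
Op 2: C1 read [C1 read from I: others=['C0=M'] -> C1=S, others downsized to S] -> [S,S]
Op 3: C0 write [C0 write: invalidate ['C1=S'] -> C0=M] -> [M,I]
Op 4: C0 read [C0 read: already in M, no change] -> [M,I]
Op 5: C0 read [C0 read: already in M, no change] -> [M,I]
Op 6: C0 write [C0 write: already M (modified), no change] -> [M,I]
Op 7: C1 read [C1 read from I: others=['C0=M'] -> C1=S, others downsized to S] -> [S,S]
Op 8: C1 read [C1 read: already in S, no change] -> [S,S]
Op 9: C1 read [C1 read: already in S, no change] -> [S,S]
Op 10: C0 read [C0 read: already in S, no change] -> [S,S]
Op 11: C1 read [C1 read: already in S, no change] -> [S,S]
Op 12: C1 read [C1 read: already in S, no change] -> [S,S]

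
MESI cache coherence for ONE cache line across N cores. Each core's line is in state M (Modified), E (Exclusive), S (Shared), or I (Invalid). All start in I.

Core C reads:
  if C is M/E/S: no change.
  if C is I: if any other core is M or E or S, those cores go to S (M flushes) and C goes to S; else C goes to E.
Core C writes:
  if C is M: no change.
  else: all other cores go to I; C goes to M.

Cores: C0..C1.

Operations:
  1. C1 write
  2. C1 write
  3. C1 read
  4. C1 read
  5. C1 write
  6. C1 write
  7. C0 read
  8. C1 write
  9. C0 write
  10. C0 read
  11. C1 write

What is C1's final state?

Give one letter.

Answer: M

Derivation:
Op 1: C1 write [C1 write: invalidate none -> C1=M] -> [I,M]
Op 2: C1 write [C1 write: already M (modified), no change] -> [I,M]
Op 3: C1 read [C1 read: already in M, no change] -> [I,M]
Op 4: C1 read [C1 read: already in M, no change] -> [I,M]
Op 5: C1 write [C1 write: already M (modified), no change] -> [I,M]
Op 6: C1 write [C1 write: already M (modified), no change] -> [I,M]
Op 7: C0 read [C0 read from I: others=['C1=M'] -> C0=S, others downsized to S] -> [S,S]
Op 8: C1 write [C1 write: invalidate ['C0=S'] -> C1=M] -> [I,M]
Op 9: C0 write [C0 write: invalidate ['C1=M'] -> C0=M] -> [M,I]
Op 10: C0 read [C0 read: already in M, no change] -> [M,I]
Op 11: C1 write [C1 write: invalidate ['C0=M'] -> C1=M] -> [I,M]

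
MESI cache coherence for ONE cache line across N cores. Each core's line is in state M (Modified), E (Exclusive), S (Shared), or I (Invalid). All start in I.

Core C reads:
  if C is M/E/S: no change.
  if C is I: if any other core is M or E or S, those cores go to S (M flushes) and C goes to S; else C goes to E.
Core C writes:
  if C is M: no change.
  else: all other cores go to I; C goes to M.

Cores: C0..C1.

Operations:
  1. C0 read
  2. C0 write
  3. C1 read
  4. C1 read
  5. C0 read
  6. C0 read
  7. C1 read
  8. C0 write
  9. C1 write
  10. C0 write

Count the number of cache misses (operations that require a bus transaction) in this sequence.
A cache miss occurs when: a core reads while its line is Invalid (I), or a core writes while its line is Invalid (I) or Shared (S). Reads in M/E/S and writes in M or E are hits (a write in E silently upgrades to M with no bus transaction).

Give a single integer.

Op 1: C0 read [C0 read from I: no other sharers -> C0=E (exclusive)] -> [E,I] [MISS #1: read from I]
Op 2: C0 write [C0 write: invalidate none -> C0=M] -> [M,I] [hit: write from E is a silent E->M upgrade, no bus transaction]
Op 3: C1 read [C1 read from I: others=['C0=M'] -> C1=S, others downsized to S] -> [S,S] [MISS #2: read from I]
Op 4: C1 read [C1 read: already in S, no change] -> [S,S] [hit: read from S]
Op 5: C0 read [C0 read: already in S, no change] -> [S,S] [hit: read from S]
Op 6: C0 read [C0 read: already in S, no change] -> [S,S] [hit: read from S]
Op 7: C1 read [C1 read: already in S, no change] -> [S,S] [hit: read from S]
Op 8: C0 write [C0 write: invalidate ['C1=S'] -> C0=M] -> [M,I] [MISS #3: write from S]
Op 9: C1 write [C1 write: invalidate ['C0=M'] -> C1=M] -> [I,M] [MISS #4: write from I]
Op 10: C0 write [C0 write: invalidate ['C1=M'] -> C0=M] -> [M,I] [MISS #5: write from I]

Answer: 5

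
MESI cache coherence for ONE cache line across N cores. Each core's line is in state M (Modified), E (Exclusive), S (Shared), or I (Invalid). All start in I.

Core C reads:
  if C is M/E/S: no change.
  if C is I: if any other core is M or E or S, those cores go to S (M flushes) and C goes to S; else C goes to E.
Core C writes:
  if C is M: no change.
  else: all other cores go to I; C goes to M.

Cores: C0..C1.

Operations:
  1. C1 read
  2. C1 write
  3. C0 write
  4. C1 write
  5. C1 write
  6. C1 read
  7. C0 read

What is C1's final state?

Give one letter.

Answer: S

Derivation:
Op 1: C1 read [C1 read from I: no other sharers -> C1=E (exclusive)] -> [I,E]
Op 2: C1 write [C1 write: invalidate none -> C1=M] -> [I,M]
Op 3: C0 write [C0 write: invalidate ['C1=M'] -> C0=M] -> [M,I]
Op 4: C1 write [C1 write: invalidate ['C0=M'] -> C1=M] -> [I,M]
Op 5: C1 write [C1 write: already M (modified), no change] -> [I,M]
Op 6: C1 read [C1 read: already in M, no change] -> [I,M]
Op 7: C0 read [C0 read from I: others=['C1=M'] -> C0=S, others downsized to S] -> [S,S]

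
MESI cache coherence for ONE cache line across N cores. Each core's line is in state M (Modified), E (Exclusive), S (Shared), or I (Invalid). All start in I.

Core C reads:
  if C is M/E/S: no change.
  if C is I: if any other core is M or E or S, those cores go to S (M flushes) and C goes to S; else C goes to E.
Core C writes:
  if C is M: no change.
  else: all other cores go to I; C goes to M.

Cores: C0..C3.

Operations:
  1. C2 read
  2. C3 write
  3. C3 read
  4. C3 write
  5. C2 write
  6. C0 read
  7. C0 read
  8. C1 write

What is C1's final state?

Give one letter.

Answer: M

Derivation:
Op 1: C2 read [C2 read from I: no other sharers -> C2=E (exclusive)] -> [I,I,E,I]
Op 2: C3 write [C3 write: invalidate ['C2=E'] -> C3=M] -> [I,I,I,M]
Op 3: C3 read [C3 read: already in M, no change] -> [I,I,I,M]
Op 4: C3 write [C3 write: already M (modified), no change] -> [I,I,I,M]
Op 5: C2 write [C2 write: invalidate ['C3=M'] -> C2=M] -> [I,I,M,I]
Op 6: C0 read [C0 read from I: others=['C2=M'] -> C0=S, others downsized to S] -> [S,I,S,I]
Op 7: C0 read [C0 read: already in S, no change] -> [S,I,S,I]
Op 8: C1 write [C1 write: invalidate ['C0=S', 'C2=S'] -> C1=M] -> [I,M,I,I]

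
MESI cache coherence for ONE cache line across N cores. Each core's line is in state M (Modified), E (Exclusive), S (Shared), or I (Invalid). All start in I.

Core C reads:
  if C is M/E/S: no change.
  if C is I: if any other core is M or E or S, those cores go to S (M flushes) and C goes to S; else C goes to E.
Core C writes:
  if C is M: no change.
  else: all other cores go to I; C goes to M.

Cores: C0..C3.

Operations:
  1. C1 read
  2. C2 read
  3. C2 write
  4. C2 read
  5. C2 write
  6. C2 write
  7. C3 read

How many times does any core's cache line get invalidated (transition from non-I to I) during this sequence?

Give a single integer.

Answer: 1

Derivation:
Op 1: C1 read [C1 read from I: no other sharers -> C1=E (exclusive)] -> [I,E,I,I] (invalidations this op: 0; running total: 0)
Op 2: C2 read [C2 read from I: others=['C1=E'] -> C2=S, others downsized to S] -> [I,S,S,I] (invalidations this op: 0; running total: 0)
Op 3: C2 write [C2 write: invalidate ['C1=S'] -> C2=M] -> [I,I,M,I] (invalidations this op: 1; running total: 1)
Op 4: C2 read [C2 read: already in M, no change] -> [I,I,M,I] (invalidations this op: 0; running total: 1)
Op 5: C2 write [C2 write: already M (modified), no change] -> [I,I,M,I] (invalidations this op: 0; running total: 1)
Op 6: C2 write [C2 write: already M (modified), no change] -> [I,I,M,I] (invalidations this op: 0; running total: 1)
Op 7: C3 read [C3 read from I: others=['C2=M'] -> C3=S, others downsized to S] -> [I,I,S,S] (invalidations this op: 0; running total: 1)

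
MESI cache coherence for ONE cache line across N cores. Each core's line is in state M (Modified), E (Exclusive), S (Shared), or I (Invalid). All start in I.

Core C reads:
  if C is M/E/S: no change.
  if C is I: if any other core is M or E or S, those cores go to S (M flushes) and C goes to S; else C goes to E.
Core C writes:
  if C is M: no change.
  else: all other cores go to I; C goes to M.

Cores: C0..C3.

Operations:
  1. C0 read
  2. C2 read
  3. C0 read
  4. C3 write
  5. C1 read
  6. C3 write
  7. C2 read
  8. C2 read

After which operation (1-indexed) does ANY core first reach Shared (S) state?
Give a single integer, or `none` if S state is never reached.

Op 1: C0 read [C0 read from I: no other sharers -> C0=E (exclusive)] -> [E,I,I,I]
Op 2: C2 read [C2 read from I: others=['C0=E'] -> C2=S, others downsized to S] -> [S,I,S,I]
  -> First S state at op 2; remaining ops need not be traced.

Answer: 2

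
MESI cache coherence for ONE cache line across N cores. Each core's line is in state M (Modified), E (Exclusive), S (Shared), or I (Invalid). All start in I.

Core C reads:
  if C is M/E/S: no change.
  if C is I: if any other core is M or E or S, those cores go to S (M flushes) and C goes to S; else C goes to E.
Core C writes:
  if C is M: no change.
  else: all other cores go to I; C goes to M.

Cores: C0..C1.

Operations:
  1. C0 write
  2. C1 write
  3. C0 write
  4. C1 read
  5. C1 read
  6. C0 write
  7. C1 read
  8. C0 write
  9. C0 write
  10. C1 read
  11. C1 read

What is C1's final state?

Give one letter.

Op 1: C0 write [C0 write: invalidate none -> C0=M] -> [M,I]
Op 2: C1 write [C1 write: invalidate ['C0=M'] -> C1=M] -> [I,M]
Op 3: C0 write [C0 write: invalidate ['C1=M'] -> C0=M] -> [M,I]
Op 4: C1 read [C1 read from I: others=['C0=M'] -> C1=S, others downsized to S] -> [S,S]
Op 5: C1 read [C1 read: already in S, no change] -> [S,S]
Op 6: C0 write [C0 write: invalidate ['C1=S'] -> C0=M] -> [M,I]
Op 7: C1 read [C1 read from I: others=['C0=M'] -> C1=S, others downsized to S] -> [S,S]
Op 8: C0 write [C0 write: invalidate ['C1=S'] -> C0=M] -> [M,I]
Op 9: C0 write [C0 write: already M (modified), no change] -> [M,I]
Op 10: C1 read [C1 read from I: others=['C0=M'] -> C1=S, others downsized to S] -> [S,S]
Op 11: C1 read [C1 read: already in S, no change] -> [S,S]

Answer: S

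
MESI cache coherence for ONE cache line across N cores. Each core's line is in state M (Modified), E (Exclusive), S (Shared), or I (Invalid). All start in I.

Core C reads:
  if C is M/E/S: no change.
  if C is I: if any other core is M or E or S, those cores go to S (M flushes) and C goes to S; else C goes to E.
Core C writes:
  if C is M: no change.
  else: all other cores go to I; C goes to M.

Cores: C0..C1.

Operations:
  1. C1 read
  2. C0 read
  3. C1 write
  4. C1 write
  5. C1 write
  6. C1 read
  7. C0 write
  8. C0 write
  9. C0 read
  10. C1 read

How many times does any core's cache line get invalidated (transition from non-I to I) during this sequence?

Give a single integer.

Answer: 2

Derivation:
Op 1: C1 read [C1 read from I: no other sharers -> C1=E (exclusive)] -> [I,E] (invalidations this op: 0; running total: 0)
Op 2: C0 read [C0 read from I: others=['C1=E'] -> C0=S, others downsized to S] -> [S,S] (invalidations this op: 0; running total: 0)
Op 3: C1 write [C1 write: invalidate ['C0=S'] -> C1=M] -> [I,M] (invalidations this op: 1; running total: 1)
Op 4: C1 write [C1 write: already M (modified), no change] -> [I,M] (invalidations this op: 0; running total: 1)
Op 5: C1 write [C1 write: already M (modified), no change] -> [I,M] (invalidations this op: 0; running total: 1)
Op 6: C1 read [C1 read: already in M, no change] -> [I,M] (invalidations this op: 0; running total: 1)
Op 7: C0 write [C0 write: invalidate ['C1=M'] -> C0=M] -> [M,I] (invalidations this op: 1; running total: 2)
Op 8: C0 write [C0 write: already M (modified), no change] -> [M,I] (invalidations this op: 0; running total: 2)
Op 9: C0 read [C0 read: already in M, no change] -> [M,I] (invalidations this op: 0; running total: 2)
Op 10: C1 read [C1 read from I: others=['C0=M'] -> C1=S, others downsized to S] -> [S,S] (invalidations this op: 0; running total: 2)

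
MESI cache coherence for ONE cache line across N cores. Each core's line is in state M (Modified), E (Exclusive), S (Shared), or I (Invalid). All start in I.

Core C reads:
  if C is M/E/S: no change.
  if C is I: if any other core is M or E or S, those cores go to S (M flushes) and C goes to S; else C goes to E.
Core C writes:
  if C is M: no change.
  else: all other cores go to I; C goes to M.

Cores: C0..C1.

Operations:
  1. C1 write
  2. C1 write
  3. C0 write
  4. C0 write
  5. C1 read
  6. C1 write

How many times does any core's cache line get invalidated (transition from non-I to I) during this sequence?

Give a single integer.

Op 1: C1 write [C1 write: invalidate none -> C1=M] -> [I,M] (invalidations this op: 0; running total: 0)
Op 2: C1 write [C1 write: already M (modified), no change] -> [I,M] (invalidations this op: 0; running total: 0)
Op 3: C0 write [C0 write: invalidate ['C1=M'] -> C0=M] -> [M,I] (invalidations this op: 1; running total: 1)
Op 4: C0 write [C0 write: already M (modified), no change] -> [M,I] (invalidations this op: 0; running total: 1)
Op 5: C1 read [C1 read from I: others=['C0=M'] -> C1=S, others downsized to S] -> [S,S] (invalidations this op: 0; running total: 1)
Op 6: C1 write [C1 write: invalidate ['C0=S'] -> C1=M] -> [I,M] (invalidations this op: 1; running total: 2)

Answer: 2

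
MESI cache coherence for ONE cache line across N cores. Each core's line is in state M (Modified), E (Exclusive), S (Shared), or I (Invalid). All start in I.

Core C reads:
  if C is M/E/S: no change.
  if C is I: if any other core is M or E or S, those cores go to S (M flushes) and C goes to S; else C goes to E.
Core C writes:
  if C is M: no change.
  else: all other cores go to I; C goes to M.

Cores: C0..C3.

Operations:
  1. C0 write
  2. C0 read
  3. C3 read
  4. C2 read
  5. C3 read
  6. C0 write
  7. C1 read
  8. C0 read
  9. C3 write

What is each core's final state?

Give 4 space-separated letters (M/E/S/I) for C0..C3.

Answer: I I I M

Derivation:
Op 1: C0 write [C0 write: invalidate none -> C0=M] -> [M,I,I,I]
Op 2: C0 read [C0 read: already in M, no change] -> [M,I,I,I]
Op 3: C3 read [C3 read from I: others=['C0=M'] -> C3=S, others downsized to S] -> [S,I,I,S]
Op 4: C2 read [C2 read from I: others=['C0=S', 'C3=S'] -> C2=S, others downsized to S] -> [S,I,S,S]
Op 5: C3 read [C3 read: already in S, no change] -> [S,I,S,S]
Op 6: C0 write [C0 write: invalidate ['C2=S', 'C3=S'] -> C0=M] -> [M,I,I,I]
Op 7: C1 read [C1 read from I: others=['C0=M'] -> C1=S, others downsized to S] -> [S,S,I,I]
Op 8: C0 read [C0 read: already in S, no change] -> [S,S,I,I]
Op 9: C3 write [C3 write: invalidate ['C0=S', 'C1=S'] -> C3=M] -> [I,I,I,M]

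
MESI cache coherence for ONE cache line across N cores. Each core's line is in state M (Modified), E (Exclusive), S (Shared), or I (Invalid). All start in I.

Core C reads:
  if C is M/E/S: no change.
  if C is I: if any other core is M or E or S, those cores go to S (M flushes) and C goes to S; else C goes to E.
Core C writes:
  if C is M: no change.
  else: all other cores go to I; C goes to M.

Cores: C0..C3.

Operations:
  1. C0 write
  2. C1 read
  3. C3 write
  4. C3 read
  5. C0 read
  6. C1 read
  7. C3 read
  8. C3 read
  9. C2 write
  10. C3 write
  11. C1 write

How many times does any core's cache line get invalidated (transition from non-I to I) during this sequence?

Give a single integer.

Answer: 7

Derivation:
Op 1: C0 write [C0 write: invalidate none -> C0=M] -> [M,I,I,I] (invalidations this op: 0; running total: 0)
Op 2: C1 read [C1 read from I: others=['C0=M'] -> C1=S, others downsized to S] -> [S,S,I,I] (invalidations this op: 0; running total: 0)
Op 3: C3 write [C3 write: invalidate ['C0=S', 'C1=S'] -> C3=M] -> [I,I,I,M] (invalidations this op: 2; running total: 2)
Op 4: C3 read [C3 read: already in M, no change] -> [I,I,I,M] (invalidations this op: 0; running total: 2)
Op 5: C0 read [C0 read from I: others=['C3=M'] -> C0=S, others downsized to S] -> [S,I,I,S] (invalidations this op: 0; running total: 2)
Op 6: C1 read [C1 read from I: others=['C0=S', 'C3=S'] -> C1=S, others downsized to S] -> [S,S,I,S] (invalidations this op: 0; running total: 2)
Op 7: C3 read [C3 read: already in S, no change] -> [S,S,I,S] (invalidations this op: 0; running total: 2)
Op 8: C3 read [C3 read: already in S, no change] -> [S,S,I,S] (invalidations this op: 0; running total: 2)
Op 9: C2 write [C2 write: invalidate ['C0=S', 'C1=S', 'C3=S'] -> C2=M] -> [I,I,M,I] (invalidations this op: 3; running total: 5)
Op 10: C3 write [C3 write: invalidate ['C2=M'] -> C3=M] -> [I,I,I,M] (invalidations this op: 1; running total: 6)
Op 11: C1 write [C1 write: invalidate ['C3=M'] -> C1=M] -> [I,M,I,I] (invalidations this op: 1; running total: 7)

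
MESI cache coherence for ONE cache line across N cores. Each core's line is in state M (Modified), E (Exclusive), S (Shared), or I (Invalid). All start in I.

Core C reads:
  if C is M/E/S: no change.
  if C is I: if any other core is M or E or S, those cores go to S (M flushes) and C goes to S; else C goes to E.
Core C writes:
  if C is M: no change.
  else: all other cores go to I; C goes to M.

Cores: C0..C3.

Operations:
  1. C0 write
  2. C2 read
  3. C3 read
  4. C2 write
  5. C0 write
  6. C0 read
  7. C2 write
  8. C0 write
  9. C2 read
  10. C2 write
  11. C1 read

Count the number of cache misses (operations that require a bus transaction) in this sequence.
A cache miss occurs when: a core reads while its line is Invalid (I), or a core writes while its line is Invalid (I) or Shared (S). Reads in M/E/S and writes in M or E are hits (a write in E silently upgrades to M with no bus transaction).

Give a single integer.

Op 1: C0 write [C0 write: invalidate none -> C0=M] -> [M,I,I,I] [MISS #1: write from I]
Op 2: C2 read [C2 read from I: others=['C0=M'] -> C2=S, others downsized to S] -> [S,I,S,I] [MISS #2: read from I]
Op 3: C3 read [C3 read from I: others=['C0=S', 'C2=S'] -> C3=S, others downsized to S] -> [S,I,S,S] [MISS #3: read from I]
Op 4: C2 write [C2 write: invalidate ['C0=S', 'C3=S'] -> C2=M] -> [I,I,M,I] [MISS #4: write from S]
Op 5: C0 write [C0 write: invalidate ['C2=M'] -> C0=M] -> [M,I,I,I] [MISS #5: write from I]
Op 6: C0 read [C0 read: already in M, no change] -> [M,I,I,I] [hit: read from M]
Op 7: C2 write [C2 write: invalidate ['C0=M'] -> C2=M] -> [I,I,M,I] [MISS #6: write from I]
Op 8: C0 write [C0 write: invalidate ['C2=M'] -> C0=M] -> [M,I,I,I] [MISS #7: write from I]
Op 9: C2 read [C2 read from I: others=['C0=M'] -> C2=S, others downsized to S] -> [S,I,S,I] [MISS #8: read from I]
Op 10: C2 write [C2 write: invalidate ['C0=S'] -> C2=M] -> [I,I,M,I] [MISS #9: write from S]
Op 11: C1 read [C1 read from I: others=['C2=M'] -> C1=S, others downsized to S] -> [I,S,S,I] [MISS #10: read from I]

Answer: 10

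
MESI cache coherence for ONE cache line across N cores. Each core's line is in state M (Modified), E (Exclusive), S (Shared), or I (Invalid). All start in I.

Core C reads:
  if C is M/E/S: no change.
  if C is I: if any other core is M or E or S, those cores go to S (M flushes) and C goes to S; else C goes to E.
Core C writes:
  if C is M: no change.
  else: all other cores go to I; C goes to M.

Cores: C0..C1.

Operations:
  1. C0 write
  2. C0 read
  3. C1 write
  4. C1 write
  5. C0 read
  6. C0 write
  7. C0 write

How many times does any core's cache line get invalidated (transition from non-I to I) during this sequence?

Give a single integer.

Op 1: C0 write [C0 write: invalidate none -> C0=M] -> [M,I] (invalidations this op: 0; running total: 0)
Op 2: C0 read [C0 read: already in M, no change] -> [M,I] (invalidations this op: 0; running total: 0)
Op 3: C1 write [C1 write: invalidate ['C0=M'] -> C1=M] -> [I,M] (invalidations this op: 1; running total: 1)
Op 4: C1 write [C1 write: already M (modified), no change] -> [I,M] (invalidations this op: 0; running total: 1)
Op 5: C0 read [C0 read from I: others=['C1=M'] -> C0=S, others downsized to S] -> [S,S] (invalidations this op: 0; running total: 1)
Op 6: C0 write [C0 write: invalidate ['C1=S'] -> C0=M] -> [M,I] (invalidations this op: 1; running total: 2)
Op 7: C0 write [C0 write: already M (modified), no change] -> [M,I] (invalidations this op: 0; running total: 2)

Answer: 2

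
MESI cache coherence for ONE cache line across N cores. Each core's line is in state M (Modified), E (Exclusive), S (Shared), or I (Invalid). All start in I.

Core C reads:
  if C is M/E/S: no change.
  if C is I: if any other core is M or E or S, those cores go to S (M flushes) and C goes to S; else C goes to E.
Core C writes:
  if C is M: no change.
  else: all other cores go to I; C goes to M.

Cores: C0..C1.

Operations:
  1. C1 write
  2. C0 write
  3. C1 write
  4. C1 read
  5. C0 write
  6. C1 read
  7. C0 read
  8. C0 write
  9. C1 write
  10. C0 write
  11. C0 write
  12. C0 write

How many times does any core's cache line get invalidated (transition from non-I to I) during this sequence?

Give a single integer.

Op 1: C1 write [C1 write: invalidate none -> C1=M] -> [I,M] (invalidations this op: 0; running total: 0)
Op 2: C0 write [C0 write: invalidate ['C1=M'] -> C0=M] -> [M,I] (invalidations this op: 1; running total: 1)
Op 3: C1 write [C1 write: invalidate ['C0=M'] -> C1=M] -> [I,M] (invalidations this op: 1; running total: 2)
Op 4: C1 read [C1 read: already in M, no change] -> [I,M] (invalidations this op: 0; running total: 2)
Op 5: C0 write [C0 write: invalidate ['C1=M'] -> C0=M] -> [M,I] (invalidations this op: 1; running total: 3)
Op 6: C1 read [C1 read from I: others=['C0=M'] -> C1=S, others downsized to S] -> [S,S] (invalidations this op: 0; running total: 3)
Op 7: C0 read [C0 read: already in S, no change] -> [S,S] (invalidations this op: 0; running total: 3)
Op 8: C0 write [C0 write: invalidate ['C1=S'] -> C0=M] -> [M,I] (invalidations this op: 1; running total: 4)
Op 9: C1 write [C1 write: invalidate ['C0=M'] -> C1=M] -> [I,M] (invalidations this op: 1; running total: 5)
Op 10: C0 write [C0 write: invalidate ['C1=M'] -> C0=M] -> [M,I] (invalidations this op: 1; running total: 6)
Op 11: C0 write [C0 write: already M (modified), no change] -> [M,I] (invalidations this op: 0; running total: 6)
Op 12: C0 write [C0 write: already M (modified), no change] -> [M,I] (invalidations this op: 0; running total: 6)

Answer: 6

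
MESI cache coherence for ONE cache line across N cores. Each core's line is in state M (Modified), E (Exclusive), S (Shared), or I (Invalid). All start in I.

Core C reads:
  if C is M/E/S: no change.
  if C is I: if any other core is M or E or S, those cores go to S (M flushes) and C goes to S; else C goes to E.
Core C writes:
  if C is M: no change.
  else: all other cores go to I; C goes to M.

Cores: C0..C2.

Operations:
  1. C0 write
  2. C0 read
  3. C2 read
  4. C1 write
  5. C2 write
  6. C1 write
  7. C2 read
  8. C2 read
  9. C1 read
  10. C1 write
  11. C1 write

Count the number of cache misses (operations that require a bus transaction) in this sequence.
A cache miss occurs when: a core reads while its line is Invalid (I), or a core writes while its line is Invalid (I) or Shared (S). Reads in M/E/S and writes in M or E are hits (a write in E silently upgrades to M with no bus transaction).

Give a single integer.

Answer: 7

Derivation:
Op 1: C0 write [C0 write: invalidate none -> C0=M] -> [M,I,I] [MISS #1: write from I]
Op 2: C0 read [C0 read: already in M, no change] -> [M,I,I] [hit: read from M]
Op 3: C2 read [C2 read from I: others=['C0=M'] -> C2=S, others downsized to S] -> [S,I,S] [MISS #2: read from I]
Op 4: C1 write [C1 write: invalidate ['C0=S', 'C2=S'] -> C1=M] -> [I,M,I] [MISS #3: write from I]
Op 5: C2 write [C2 write: invalidate ['C1=M'] -> C2=M] -> [I,I,M] [MISS #4: write from I]
Op 6: C1 write [C1 write: invalidate ['C2=M'] -> C1=M] -> [I,M,I] [MISS #5: write from I]
Op 7: C2 read [C2 read from I: others=['C1=M'] -> C2=S, others downsized to S] -> [I,S,S] [MISS #6: read from I]
Op 8: C2 read [C2 read: already in S, no change] -> [I,S,S] [hit: read from S]
Op 9: C1 read [C1 read: already in S, no change] -> [I,S,S] [hit: read from S]
Op 10: C1 write [C1 write: invalidate ['C2=S'] -> C1=M] -> [I,M,I] [MISS #7: write from S]
Op 11: C1 write [C1 write: already M (modified), no change] -> [I,M,I] [hit: write from M]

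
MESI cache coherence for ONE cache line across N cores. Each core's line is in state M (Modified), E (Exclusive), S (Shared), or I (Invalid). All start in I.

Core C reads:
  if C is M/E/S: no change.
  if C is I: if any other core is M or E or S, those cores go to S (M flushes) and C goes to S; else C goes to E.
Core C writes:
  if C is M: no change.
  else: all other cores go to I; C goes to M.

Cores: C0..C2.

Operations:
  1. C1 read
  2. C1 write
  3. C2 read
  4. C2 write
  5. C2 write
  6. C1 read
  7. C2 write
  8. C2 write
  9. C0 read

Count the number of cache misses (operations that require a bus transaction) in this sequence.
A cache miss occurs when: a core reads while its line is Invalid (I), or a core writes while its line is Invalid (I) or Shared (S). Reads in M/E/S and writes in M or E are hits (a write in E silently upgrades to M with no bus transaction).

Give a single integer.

Answer: 6

Derivation:
Op 1: C1 read [C1 read from I: no other sharers -> C1=E (exclusive)] -> [I,E,I] [MISS #1: read from I]
Op 2: C1 write [C1 write: invalidate none -> C1=M] -> [I,M,I] [hit: write from E is a silent E->M upgrade, no bus transaction]
Op 3: C2 read [C2 read from I: others=['C1=M'] -> C2=S, others downsized to S] -> [I,S,S] [MISS #2: read from I]
Op 4: C2 write [C2 write: invalidate ['C1=S'] -> C2=M] -> [I,I,M] [MISS #3: write from S]
Op 5: C2 write [C2 write: already M (modified), no change] -> [I,I,M] [hit: write from M]
Op 6: C1 read [C1 read from I: others=['C2=M'] -> C1=S, others downsized to S] -> [I,S,S] [MISS #4: read from I]
Op 7: C2 write [C2 write: invalidate ['C1=S'] -> C2=M] -> [I,I,M] [MISS #5: write from S]
Op 8: C2 write [C2 write: already M (modified), no change] -> [I,I,M] [hit: write from M]
Op 9: C0 read [C0 read from I: others=['C2=M'] -> C0=S, others downsized to S] -> [S,I,S] [MISS #6: read from I]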